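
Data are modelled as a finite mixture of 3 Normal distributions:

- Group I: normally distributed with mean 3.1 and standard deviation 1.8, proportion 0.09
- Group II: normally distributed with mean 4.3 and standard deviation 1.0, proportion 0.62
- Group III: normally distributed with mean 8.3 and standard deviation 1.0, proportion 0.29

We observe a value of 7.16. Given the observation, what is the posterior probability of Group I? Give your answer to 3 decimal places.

0.024

Apply Bayes' rule: the posterior for each component is proportional to its prior times its likelihood at x.
Component likelihoods at x = 7.16:
  L_I = 0.0174138
  L_II = 0.00667932
  L_III = 0.208308
Unnormalised posteriors:
  w_I·L_I = 0.09 × 0.0174138 = 0.00156724
  w_II·L_II = 0.62 × 0.00667932 = 0.00414118
  w_III·L_III = 0.29 × 0.208308 = 0.0604093
Marginal: 0.00156724 + 0.00414118 + 0.0604093 = 0.0661177
So the posterior for Group I is 0.00156724 / 0.0661177 ≈ 0.024.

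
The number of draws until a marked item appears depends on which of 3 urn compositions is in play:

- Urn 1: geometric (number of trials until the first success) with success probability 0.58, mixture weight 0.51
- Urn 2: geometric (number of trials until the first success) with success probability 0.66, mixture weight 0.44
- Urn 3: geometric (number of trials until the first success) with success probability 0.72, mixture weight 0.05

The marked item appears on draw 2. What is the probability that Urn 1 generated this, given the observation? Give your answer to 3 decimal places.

The responsibility of component k is π_k f_k(x) divided by Σ_j π_j f_j(x).
Component likelihoods at x = 2:
  f_1 = 0.2436
  f_2 = 0.2244
  f_3 = 0.2016
Prior × likelihood for each component:
  π_1·f_1 = 0.51 × 0.2436 = 0.124236
  π_2·f_2 = 0.44 × 0.2244 = 0.098736
  π_3·f_3 = 0.05 × 0.2016 = 0.01008
Normaliser: 0.124236 + 0.098736 + 0.01008 = 0.233052
Responsibility of Urn 1: 0.124236 / 0.233052 ≈ 0.533

0.533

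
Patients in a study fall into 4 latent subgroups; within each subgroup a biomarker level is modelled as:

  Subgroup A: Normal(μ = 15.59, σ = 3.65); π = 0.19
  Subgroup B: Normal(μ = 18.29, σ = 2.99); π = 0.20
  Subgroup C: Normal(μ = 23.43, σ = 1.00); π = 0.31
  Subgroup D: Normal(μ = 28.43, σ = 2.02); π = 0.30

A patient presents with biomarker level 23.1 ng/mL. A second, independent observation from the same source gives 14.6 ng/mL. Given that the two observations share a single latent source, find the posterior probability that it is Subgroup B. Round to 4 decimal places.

By Bayes' theorem, P(k | x) = π_k f_k(x) / Σ_j π_j f_j(x).
Since both observations come from the same component, the likelihood for component k is f_k(x₁)·f_k(x₂).
  p_A = [(1/(3.65·√(2π)))·exp(−(23.1−15.59)²/(2·3.65²)) = 0.109299·exp(-2.11672) = 0.0131624] × [0.105352] = 0.00138669
  p_B = [(1/(2.99·√(2π)))·exp(−(23.1−18.29)²/(2·2.99²)) = 0.133426·exp(-1.29395) = 0.0365833] × [0.062304] = 0.00227929
  p_C = [(1/(1.00·√(2π)))·exp(−(23.1−23.43)²/(2·1.00²)) = 0.398942·exp(-0.05445) = 0.377801] × [4.67927e-18] = 1.76783e-18
  p_D = [(1/(2.02·√(2π)))·exp(−(23.1−28.43)²/(2·2.02²)) = 0.197496·exp(-3.48114) = 0.0060774] × [1.3085e-11] = 7.95228e-14
Unnormalised posteriors:
  π_A·p_A = 0.19 × 0.00138669 = 0.00026347
  π_B·p_B = 0.20 × 0.00227929 = 0.000455857
  π_C·p_C = 0.31 × 1.76783e-18 = 5.48028e-19
  π_D·p_D = 0.30 × 7.95228e-14 = 2.38569e-14
Marginal: 0.00026347 + 0.000455857 + 5.48028e-19 + 2.38569e-14 = 0.000719328
So the posterior for Subgroup B is 0.000455857 / 0.000719328 ≈ 0.6337.

0.6337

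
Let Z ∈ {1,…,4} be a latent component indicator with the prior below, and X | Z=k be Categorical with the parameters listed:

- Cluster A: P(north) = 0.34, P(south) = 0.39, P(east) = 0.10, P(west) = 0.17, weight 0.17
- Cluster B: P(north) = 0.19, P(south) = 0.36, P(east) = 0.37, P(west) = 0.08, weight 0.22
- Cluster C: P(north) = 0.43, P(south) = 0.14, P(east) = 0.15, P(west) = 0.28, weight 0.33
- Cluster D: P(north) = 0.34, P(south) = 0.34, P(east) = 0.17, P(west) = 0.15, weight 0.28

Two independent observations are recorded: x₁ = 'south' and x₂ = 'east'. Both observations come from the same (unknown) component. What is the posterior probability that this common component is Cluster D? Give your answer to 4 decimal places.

0.2741

The responsibility of component k is π_k f_k(x) divided by Σ_j π_j f_j(x).
Since both observations come from the same component, the likelihood for component k is f_k(x₁)·f_k(x₂).
  p_A = [0.39] × [0.1] = 0.039
  p_B = [0.36] × [0.37] = 0.1332
  p_C = [0.14] × [0.15] = 0.021
  p_D = [0.34] × [0.17] = 0.0578
Multiply by the mixture weights:
  π_A·p_A = 0.17 × 0.039 = 0.00663
  π_B·p_B = 0.22 × 0.1332 = 0.029304
  π_C·p_C = 0.33 × 0.021 = 0.00693
  π_D·p_D = 0.28 × 0.0578 = 0.016184
Normaliser: 0.00663 + 0.029304 + 0.00693 + 0.016184 = 0.059048
Responsibility of Cluster D: 0.016184 / 0.059048 ≈ 0.2741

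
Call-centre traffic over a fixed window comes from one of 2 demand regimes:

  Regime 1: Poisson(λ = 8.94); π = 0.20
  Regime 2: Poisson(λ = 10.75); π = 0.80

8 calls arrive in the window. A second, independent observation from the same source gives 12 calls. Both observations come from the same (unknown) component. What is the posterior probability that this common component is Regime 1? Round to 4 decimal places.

P(component k | x) = w_k·f_k(x) / marginal(x), where marginal(x) = Σ_j w_j·f_j(x).
Since both observations come from the same component, the likelihood for component k is f_k(x₁)·f_k(x₂).
  p_1 = [e^(−8.94)·8.94^8/8! = 0.132613] × [0.0713051] = 0.009456
  p_2 = [e^(−10.75)·10.75^8/8! = 0.0948596] × [0.106635] = 0.0101153
Unnormalised posteriors:
  w_1·p_1 = 0.20 × 0.009456 = 0.0018912
  w_2·p_2 = 0.80 × 0.0101153 = 0.00809227
Evidence: 0.0018912 + 0.00809227 = 0.00998347
P(Regime 1 | x₁,x₂) ≈ 0.1894

0.1894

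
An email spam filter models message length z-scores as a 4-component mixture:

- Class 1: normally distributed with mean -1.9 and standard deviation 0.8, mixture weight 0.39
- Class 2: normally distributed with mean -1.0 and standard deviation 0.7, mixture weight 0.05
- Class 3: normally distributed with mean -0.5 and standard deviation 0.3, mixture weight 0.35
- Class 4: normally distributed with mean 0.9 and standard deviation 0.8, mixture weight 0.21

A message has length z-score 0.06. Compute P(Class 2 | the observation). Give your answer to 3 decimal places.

0.056

Posterior ∝ prior × likelihood, so P(k | x) ∝ P(Z=k) f_k(x); normalise over all components.
Evaluate each component's likelihood at the observed value:
  f_1 = 0.0247967
  f_2 = 0.181084
  f_3 = 0.23289
  f_4 = 0.287353
Prior × likelihood for each component:
  P(Z=1)·f_1 = 0.39 × 0.0247967 = 0.00967071
  P(Z=2)·f_2 = 0.05 × 0.181084 = 0.0090542
  P(Z=3)·f_3 = 0.35 × 0.23289 = 0.0815116
  P(Z=4)·f_4 = 0.21 × 0.287353 = 0.0603441
Sum: 0.00967071 + 0.0090542 + 0.0815116 + 0.0603441 = 0.160581
Responsibility of Class 2: 0.0090542 / 0.160581 ≈ 0.056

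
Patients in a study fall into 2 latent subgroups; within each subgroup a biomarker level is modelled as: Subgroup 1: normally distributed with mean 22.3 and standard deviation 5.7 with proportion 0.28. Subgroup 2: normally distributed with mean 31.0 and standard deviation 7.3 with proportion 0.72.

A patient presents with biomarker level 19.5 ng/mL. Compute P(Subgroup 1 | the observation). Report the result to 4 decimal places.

0.6042

P(component k | x) = π_k·f_k(x) / marginal(x), where marginal(x) = Σ_j π_j·f_j(x).
Normal densities:
  L_1 = (1/(5.7·√(2π)))·exp(−(19.5−22.3)²/(2·5.7²)) = 0.069990·exp(-0.12065) = 0.062035
  L_2 = (1/(7.3·√(2π)))·exp(−(19.5−31.0)²/(2·7.3²)) = 0.054650·exp(-1.24085) = 0.0158013
Unnormalised posteriors:
  π_1·L_1 = 0.28 × 0.062035 = 0.0173698
  π_2·L_2 = 0.72 × 0.0158013 = 0.0113769
Sum: 0.0173698 + 0.0113769 = 0.0287467
So the posterior for Subgroup 1 is 0.0173698 / 0.0287467 ≈ 0.6042.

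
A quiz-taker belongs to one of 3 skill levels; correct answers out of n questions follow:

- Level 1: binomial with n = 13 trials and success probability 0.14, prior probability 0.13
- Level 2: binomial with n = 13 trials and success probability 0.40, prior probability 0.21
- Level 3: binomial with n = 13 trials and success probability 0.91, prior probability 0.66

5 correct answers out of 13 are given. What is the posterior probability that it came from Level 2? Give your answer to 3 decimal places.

0.945

By Bayes' theorem, P(k | x) = π_k f_k(x) / Σ_j π_j f_j(x).
Binomial probabilities:
  p_1 = C(13,5)·0.14^5·0.86^8 = 1287·5.37824e-05·0.299218 = 0.0207113
  p_2 = C(13,5)·0.40^5·0.60^8 = 1287·0.01024·0.0167962 = 0.221355
  p_3 = C(13,5)·0.91^5·0.09^8 = 1287·0.624032·4.30467e-09 = 3.45721e-06
Unnormalised posteriors:
  π_1·p_1 = 0.13 × 0.0207113 = 0.00269246
  π_2·p_2 = 0.21 × 0.221355 = 0.0464845
  π_3·p_3 = 0.66 × 3.45721e-06 = 2.28176e-06
Denominator: 0.00269246 + 0.0464845 + 2.28176e-06 = 0.0491792
So the posterior for Level 2 is 0.0464845 / 0.0491792 ≈ 0.945.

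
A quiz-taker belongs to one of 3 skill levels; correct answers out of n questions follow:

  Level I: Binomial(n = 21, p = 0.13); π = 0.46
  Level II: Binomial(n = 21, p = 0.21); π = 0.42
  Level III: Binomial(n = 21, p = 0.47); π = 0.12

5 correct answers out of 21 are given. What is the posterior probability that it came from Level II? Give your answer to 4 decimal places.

0.6698

Apply Bayes' rule: the posterior for each component is proportional to its prior times its likelihood at x.
Evaluate each component's likelihood at the observed value:
  p_I = 0.0813894
  p_II = 0.191282
  p_III = 0.0180903
Weight by the priors:
  P(Z=I)·p_I = 0.46 × 0.0813894 = 0.0374391
  P(Z=II)·p_II = 0.42 × 0.191282 = 0.0803382
  P(Z=III)·p_III = 0.12 × 0.0180903 = 0.00217084
Sum: 0.0374391 + 0.0803382 + 0.00217084 = 0.119948
So the posterior for Level II is 0.0803382 / 0.119948 ≈ 0.6698.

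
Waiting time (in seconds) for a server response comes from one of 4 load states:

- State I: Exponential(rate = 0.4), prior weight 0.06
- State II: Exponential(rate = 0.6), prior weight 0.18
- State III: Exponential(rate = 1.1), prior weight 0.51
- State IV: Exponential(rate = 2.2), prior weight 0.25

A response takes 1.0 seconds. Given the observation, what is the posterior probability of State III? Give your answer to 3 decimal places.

P(component k | x) = π_k·f_k(x) / marginal(x), where marginal(x) = Σ_j π_j·f_j(x).
Exponential densities:
  f_I = 0.268128
  f_II = 0.329287
  f_III = 0.366158
  f_IV = 0.243767
Multiply by the mixture weights:
  π_I·f_I = 0.06 × 0.268128 = 0.0160877
  π_II·f_II = 0.18 × 0.329287 = 0.0592717
  π_III·f_III = 0.51 × 0.366158 = 0.186741
  π_IV·f_IV = 0.25 × 0.243767 = 0.0609417
Normaliser: 0.0160877 + 0.0592717 + 0.186741 + 0.0609417 = 0.323042
Responsibility of State III: 0.186741 / 0.323042 ≈ 0.578

0.578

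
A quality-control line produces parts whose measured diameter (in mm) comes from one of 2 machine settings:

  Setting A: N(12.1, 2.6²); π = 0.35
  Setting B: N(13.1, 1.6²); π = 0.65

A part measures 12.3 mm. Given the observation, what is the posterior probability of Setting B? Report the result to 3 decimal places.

By Bayes' theorem, P(k | x) = w_k f_k(x) / Σ_j w_j f_j(x).
Component likelihoods at x = 12.3 mm:
  f_A = (1/(2.6·√(2π)))·exp(−(12.3−12.1)²/(2·2.6²)) = 0.153439·exp(-0.00296) = 0.152986
  f_B = (1/(1.6·√(2π)))·exp(−(12.3−13.1)²/(2·1.6²)) = 0.249339·exp(-0.12500) = 0.220041
Unnormalised posteriors:
  w_A·f_A = 0.35 × 0.152986 = 0.0535451
  w_B·f_B = 0.65 × 0.220041 = 0.143027
Sum: 0.0535451 + 0.143027 = 0.196572
So the posterior for Setting B is 0.143027 / 0.196572 ≈ 0.728.

0.728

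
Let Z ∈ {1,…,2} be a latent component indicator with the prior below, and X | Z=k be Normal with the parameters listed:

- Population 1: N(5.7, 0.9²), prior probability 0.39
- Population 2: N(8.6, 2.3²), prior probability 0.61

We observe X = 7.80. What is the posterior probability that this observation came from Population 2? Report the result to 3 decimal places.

0.898

P(component k | x) = π_k·f_k(x) / marginal(x), where marginal(x) = Σ_j π_j·f_j(x).
Normal densities:
  L_1 = 0.0291354
  L_2 = 0.163272
Weight by the priors:
  π_1·L_1 = 0.39 × 0.0291354 = 0.0113628
  π_2·L_2 = 0.61 × 0.163272 = 0.0995958
Evidence: 0.0113628 + 0.0995958 = 0.110959
P(Population 2 | 7.80) ≈ 0.898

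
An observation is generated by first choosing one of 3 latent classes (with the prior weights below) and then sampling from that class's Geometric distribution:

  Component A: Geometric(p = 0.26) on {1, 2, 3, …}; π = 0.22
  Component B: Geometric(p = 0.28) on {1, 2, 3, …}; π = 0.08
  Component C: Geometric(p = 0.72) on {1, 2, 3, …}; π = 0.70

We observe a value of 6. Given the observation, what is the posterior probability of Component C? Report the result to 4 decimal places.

By Bayes' theorem, P(k | x) = w_k f_k(x) / Σ_j w_j f_j(x).
Component likelihoods at x = 6:
  L_A = 0.0576942
  L_B = 0.0541777
  L_C = 0.00123915
Unnormalised posteriors:
  w_A·L_A = 0.22 × 0.0576942 = 0.0126927
  w_B·L_B = 0.08 × 0.0541777 = 0.00433422
  w_C·L_C = 0.70 × 0.00123915 = 0.000867403
Marginal: 0.0126927 + 0.00433422 + 0.000867403 = 0.0178943
Responsibility of Component C: 0.000867403 / 0.0178943 ≈ 0.0485

0.0485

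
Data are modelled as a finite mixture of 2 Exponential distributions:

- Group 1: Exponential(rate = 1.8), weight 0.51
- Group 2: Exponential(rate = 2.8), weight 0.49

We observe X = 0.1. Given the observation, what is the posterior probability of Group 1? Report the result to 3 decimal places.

0.425

P(component k | x) = π_k·f_k(x) / marginal(x), where marginal(x) = Σ_j π_j·f_j(x).
Evaluate each component's likelihood at the observed value:
  L_1 = 1.8·e^(−1.8·0.1) = 1.8·e^(−0.1800) = 1.50349
  L_2 = 2.8·e^(−2.8·0.1) = 2.8·e^(−0.2800) = 2.11619
Weight by the priors:
  π_1·L_1 = 0.51 × 1.50349 = 0.766778
  π_2·L_2 = 0.49 × 2.11619 = 1.03694
Evidence: 0.766778 + 1.03694 = 1.80371
P(Group 1 | data) = 0.766778 / 1.80371 ≈ 0.425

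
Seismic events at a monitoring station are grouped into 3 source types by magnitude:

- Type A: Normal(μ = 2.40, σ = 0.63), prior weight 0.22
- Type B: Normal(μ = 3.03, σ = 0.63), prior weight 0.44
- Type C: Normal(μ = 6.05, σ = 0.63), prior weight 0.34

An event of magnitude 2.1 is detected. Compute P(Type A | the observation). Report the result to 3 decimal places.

Posterior ∝ prior × likelihood, so P(k | x) ∝ P(Z=k) f_k(x); normalise over all components.
Normal densities:
  L_A = 0.565366
  L_B = 0.212998
  L_C = 1.8421e-09
Multiply by the mixture weights:
  P(Z=A)·L_A = 0.22 × 0.565366 = 0.124381
  P(Z=B)·L_B = 0.44 × 0.212998 = 0.0937191
  P(Z=C)·L_C = 0.34 × 1.8421e-09 = 6.26315e-10
Normaliser: 0.124381 + 0.0937191 + 6.26315e-10 = 0.2181
Responsibility of Type A: 0.124381 / 0.2181 ≈ 0.570

0.570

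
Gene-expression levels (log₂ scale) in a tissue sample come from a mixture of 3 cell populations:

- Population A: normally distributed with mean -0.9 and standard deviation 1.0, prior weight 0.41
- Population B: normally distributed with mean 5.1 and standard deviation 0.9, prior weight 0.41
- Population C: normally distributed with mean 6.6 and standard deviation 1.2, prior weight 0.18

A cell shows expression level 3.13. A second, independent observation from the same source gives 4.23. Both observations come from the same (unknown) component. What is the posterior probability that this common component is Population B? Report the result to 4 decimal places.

Apply Bayes' rule: the posterior for each component is proportional to its prior times its likelihood at x.
Since both observations come from the same component, the likelihood for component k is f_k(x₁)·f_k(x₂).
  p_A = [(1/(1.0·√(2π)))·exp(−(3.13−-0.9)²/(2·1.0²)) = 0.398942·exp(-8.12045) = 0.000118643] × [7.69605e-07] = 9.13085e-11
  p_B = [(1/(0.9·√(2π)))·exp(−(3.13−5.1)²/(2·0.9²)) = 0.443269·exp(-2.39562) = 0.0403891] × [0.277815] = 0.0112207
  p_C = [(1/(1.2·√(2π)))·exp(−(3.13−6.6)²/(2·1.2²)) = 0.332452·exp(-4.18087) = 0.0050816] × [0.0472845] = 0.000240281
Multiply by the mixture weights:
  P(Z=A)·p_A = 0.41 × 9.13085e-11 = 3.74365e-11
  P(Z=B)·p_B = 0.41 × 0.0112207 = 0.00460048
  P(Z=C)·p_C = 0.18 × 0.000240281 = 4.32506e-05
Normaliser: 3.74365e-11 + 0.00460048 + 4.32506e-05 = 0.00464374
So the posterior for Population B is 0.00460048 / 0.00464374 ≈ 0.9907.

0.9907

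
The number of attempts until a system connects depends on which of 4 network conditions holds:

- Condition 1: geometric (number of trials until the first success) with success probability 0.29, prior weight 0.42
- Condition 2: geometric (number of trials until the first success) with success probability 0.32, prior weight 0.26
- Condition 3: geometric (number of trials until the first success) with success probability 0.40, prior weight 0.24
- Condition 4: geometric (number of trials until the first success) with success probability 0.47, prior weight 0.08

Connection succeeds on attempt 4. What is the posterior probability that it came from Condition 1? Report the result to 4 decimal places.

By Bayes' theorem, P(k | x) = π_k f_k(x) / Σ_j π_j f_j(x).
Evaluate each component's likelihood at the observed value:
  L_1 = 0.29·(1−0.29)^3 = 0.29·0.357911 = 0.103794
  L_2 = 0.32·(1−0.32)^3 = 0.32·0.314432 = 0.100618
  L_3 = 0.40·(1−0.40)^3 = 0.40·0.216 = 0.0864
  L_4 = 0.47·(1−0.47)^3 = 0.47·0.148877 = 0.0699722
Weight by the priors:
  π_1·L_1 = 0.42 × 0.103794 = 0.0435936
  π_2·L_2 = 0.26 × 0.100618 = 0.0261607
  π_3·L_3 = 0.24 × 0.0864 = 0.020736
  π_4·L_4 = 0.08 × 0.0699722 = 0.00559778
Sum: 0.0435936 + 0.0261607 + 0.020736 + 0.00559778 = 0.0960881
Responsibility of Condition 1: 0.0435936 / 0.0960881 ≈ 0.4537

0.4537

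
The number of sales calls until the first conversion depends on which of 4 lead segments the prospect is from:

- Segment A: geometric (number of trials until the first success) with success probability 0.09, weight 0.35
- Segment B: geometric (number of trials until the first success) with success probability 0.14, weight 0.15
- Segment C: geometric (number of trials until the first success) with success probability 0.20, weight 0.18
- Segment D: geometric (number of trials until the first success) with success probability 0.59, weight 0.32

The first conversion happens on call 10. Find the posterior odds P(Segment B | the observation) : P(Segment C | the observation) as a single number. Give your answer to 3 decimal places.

The posterior odds equal the prior odds times the likelihood ratio: (P(Z=i)/P(Z=j))·(f_i(x)/f_j(x)).
Component likelihoods at x = 10:
  f_A = 0.09·(1−0.09)^9 = 0.09·0.42793 = 0.0385137
  f_B = 0.14·(1−0.14)^9 = 0.14·0.257327 = 0.0360258
  f_C = 0.20·(1−0.20)^9 = 0.20·0.134218 = 0.0268435
  f_D = 0.59·(1−0.59)^9 = 0.59·0.000327382 = 0.000193155
Odds = (0.15/0.18) × (0.0360258/0.0268435) = 0.833333 × 1.34207 ≈ 1.118

1.118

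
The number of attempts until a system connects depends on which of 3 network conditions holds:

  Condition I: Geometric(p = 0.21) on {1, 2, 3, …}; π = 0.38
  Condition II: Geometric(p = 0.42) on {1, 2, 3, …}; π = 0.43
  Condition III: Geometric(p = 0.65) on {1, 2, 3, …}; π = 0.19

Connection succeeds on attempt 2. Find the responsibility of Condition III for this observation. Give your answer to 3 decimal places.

0.205

The responsibility of component k is π_k f_k(x) divided by Σ_j π_j f_j(x).
Geometric probabilities:
  f_I = 0.1659
  f_II = 0.2436
  f_III = 0.2275
Weight by the priors:
  π_I·f_I = 0.38 × 0.1659 = 0.063042
  π_II·f_II = 0.43 × 0.2436 = 0.104748
  π_III·f_III = 0.19 × 0.2275 = 0.043225
Normaliser: 0.063042 + 0.104748 + 0.043225 = 0.211015
P(Condition III | x) ≈ 0.205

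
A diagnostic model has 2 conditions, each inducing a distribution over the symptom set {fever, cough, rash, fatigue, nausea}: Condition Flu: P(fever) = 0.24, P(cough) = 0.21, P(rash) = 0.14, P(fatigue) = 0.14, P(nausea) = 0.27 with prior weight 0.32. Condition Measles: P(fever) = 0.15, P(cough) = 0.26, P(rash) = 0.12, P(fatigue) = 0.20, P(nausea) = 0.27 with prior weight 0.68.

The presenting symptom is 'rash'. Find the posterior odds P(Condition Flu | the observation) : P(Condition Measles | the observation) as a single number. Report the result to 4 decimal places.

Since P(k|x) ∝ P(Z=k) f_k(x), the posterior odds are P(Z=i) f_i(x) / (P(Z=j) f_j(x)).
Component likelihoods at x = 'rash':
  L_Flu = P(rash | comp) = 0.14
  L_Measles = P(rash | comp) = 0.12
Posterior odds = (P(Z=Flu)·L_Flu) / (P(Z=Measles)·L_Measles) = (0.32·0.14) / (0.68·0.12) = 0.0448 / 0.0816 ≈ 0.5490

0.5490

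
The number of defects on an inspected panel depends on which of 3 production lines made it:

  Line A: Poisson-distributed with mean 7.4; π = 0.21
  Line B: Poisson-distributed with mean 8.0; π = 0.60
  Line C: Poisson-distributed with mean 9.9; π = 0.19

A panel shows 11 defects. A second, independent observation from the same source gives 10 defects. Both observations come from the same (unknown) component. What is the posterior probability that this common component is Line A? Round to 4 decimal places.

0.1223

Apply Bayes' rule: the posterior for each component is proportional to its prior times its likelihood at x.
Since both observations come from the same component, the likelihood for component k is f_k(x₁)·f_k(x₂).
  f_A = [0.0557974] × [0.0829421] = 0.00462795
  f_B = [0.0721902] × [0.0992615] = 0.00716571
  f_C = [0.112542] × [0.125047] = 0.0140731
Unnormalised posteriors:
  P(Z=A)·f_A = 0.21 × 0.00462795 = 0.00097187
  P(Z=B)·f_B = 0.60 × 0.00716571 = 0.00429943
  P(Z=C)·f_C = 0.19 × 0.0140731 = 0.00267389
Marginal: 0.00097187 + 0.00429943 + 0.00267389 = 0.00794518
Responsibility of Line A: 0.00097187 / 0.00794518 ≈ 0.1223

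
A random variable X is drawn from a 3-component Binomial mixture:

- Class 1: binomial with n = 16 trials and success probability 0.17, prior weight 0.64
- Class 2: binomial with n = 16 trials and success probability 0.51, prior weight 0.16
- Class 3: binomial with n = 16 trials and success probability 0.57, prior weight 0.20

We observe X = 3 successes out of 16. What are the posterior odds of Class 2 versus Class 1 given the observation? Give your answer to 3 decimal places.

Posterior odds = (π_i f_i(x)) / (π_j f_j(x)); the normalising sum cancels.
Binomial probabilities:
  L_1 = C(16,3)·0.17^3·0.83^13 = 560·0.004913·0.0887187 = 0.24409
  L_2 = C(16,3)·0.51^3·0.49^13 = 560·0.132651·9.38748e-05 = 0.00697345
  L_3 = C(16,3)·0.57^3·0.43^13 = 560·0.185193·1.71826e-05 = 0.00178198
Posterior odds = (π_2·L_2) / (π_1·L_1) = (0.16·0.00697345) / (0.64·0.24409) = 0.00111575 / 0.156218 ≈ 0.007

0.007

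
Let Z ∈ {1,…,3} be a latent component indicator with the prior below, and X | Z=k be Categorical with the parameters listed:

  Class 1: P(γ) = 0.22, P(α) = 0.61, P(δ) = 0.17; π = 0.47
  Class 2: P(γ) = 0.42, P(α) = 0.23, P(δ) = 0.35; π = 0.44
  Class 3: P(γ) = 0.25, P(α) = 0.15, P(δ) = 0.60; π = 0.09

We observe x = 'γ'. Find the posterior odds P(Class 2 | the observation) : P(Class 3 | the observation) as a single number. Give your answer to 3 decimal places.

Posterior odds = (π_i f_i(x)) / (π_j f_j(x)); the normalising sum cancels.
Categorical probabilities:
  f_1 = 0.22
  f_2 = 0.42
  f_3 = 0.25
Odds = (0.44/0.09) × (0.42/0.25) = 4.88889 × 1.68 ≈ 8.213

8.213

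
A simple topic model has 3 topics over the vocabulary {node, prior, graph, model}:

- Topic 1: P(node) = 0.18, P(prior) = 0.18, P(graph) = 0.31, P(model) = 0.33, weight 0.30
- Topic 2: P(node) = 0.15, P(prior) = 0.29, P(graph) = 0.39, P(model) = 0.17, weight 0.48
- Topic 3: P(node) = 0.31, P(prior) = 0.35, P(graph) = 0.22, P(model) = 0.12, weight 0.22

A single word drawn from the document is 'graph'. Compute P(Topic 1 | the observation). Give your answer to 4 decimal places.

0.2830

Apply Bayes' rule: the posterior for each component is proportional to its prior times its likelihood at x.
Evaluate each component's likelihood at the observed value:
  p_1 = 0.31
  p_2 = 0.39
  p_3 = 0.22
Weight by the priors:
  π_1·p_1 = 0.30 × 0.31 = 0.093
  π_2·p_2 = 0.48 × 0.39 = 0.1872
  π_3·p_3 = 0.22 × 0.22 = 0.0484
Sum: 0.093 + 0.1872 + 0.0484 = 0.3286
Responsibility of Topic 1: 0.093 / 0.3286 ≈ 0.2830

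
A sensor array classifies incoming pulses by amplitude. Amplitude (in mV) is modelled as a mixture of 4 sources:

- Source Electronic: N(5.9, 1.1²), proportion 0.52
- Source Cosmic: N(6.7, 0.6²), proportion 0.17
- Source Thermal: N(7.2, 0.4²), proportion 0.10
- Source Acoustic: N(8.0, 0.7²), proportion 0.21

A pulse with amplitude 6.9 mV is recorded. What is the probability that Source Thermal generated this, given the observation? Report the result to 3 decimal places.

0.220

Posterior ∝ prior × likelihood, so P(k | x) ∝ π_k f_k(x); normalise over all components.
Normal densities:
  L_Electronic = (1/(1.1·√(2π)))·exp(−(6.9−5.9)²/(2·1.1²)) = 0.362675·exp(-0.41322) = 0.239915
  L_Cosmic = (1/(0.6·√(2π)))·exp(−(6.9−6.7)²/(2·0.6²)) = 0.664904·exp(-0.05556) = 0.628972
  L_Thermal = (1/(0.4·√(2π)))·exp(−(6.9−7.2)²/(2·0.4²)) = 0.997356·exp(-0.28125) = 0.752844
  L_Acoustic = (1/(0.7·√(2π)))·exp(−(6.9−8.0)²/(2·0.7²)) = 0.569918·exp(-1.23469) = 0.165803
Unnormalised posteriors:
  π_Electronic·L_Electronic = 0.52 × 0.239915 = 0.124756
  π_Cosmic·L_Cosmic = 0.17 × 0.628972 = 0.106925
  π_Thermal·L_Thermal = 0.10 × 0.752844 = 0.0752844
  π_Acoustic·L_Acoustic = 0.21 × 0.165803 = 0.0348185
Normaliser: 0.124756 + 0.106925 + 0.0752844 + 0.0348185 = 0.341784
P(Source Thermal | data) = 0.0752844 / 0.341784 ≈ 0.220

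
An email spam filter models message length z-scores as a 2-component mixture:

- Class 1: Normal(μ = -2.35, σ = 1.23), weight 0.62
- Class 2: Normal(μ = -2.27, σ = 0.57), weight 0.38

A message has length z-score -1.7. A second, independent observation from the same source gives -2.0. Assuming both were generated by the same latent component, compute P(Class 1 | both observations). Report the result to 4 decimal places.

0.3505

P(component k | x) = P(Z=k)·f_k(x) / marginal(x), where marginal(x) = Σ_j P(Z=j)·f_j(x).
Since both observations come from the same component, the likelihood for component k is f_k(x₁)·f_k(x₂).
  p_1 = [0.282074] × [0.311474] = 0.0878589
  p_2 = [0.42451] × [0.625623] = 0.265583
Multiply by the mixture weights:
  P(Z=1)·p_1 = 0.62 × 0.0878589 = 0.0544725
  P(Z=2)·p_2 = 0.38 × 0.265583 = 0.100922
Denominator: 0.0544725 + 0.100922 = 0.155394
So the posterior for Class 1 is 0.0544725 / 0.155394 ≈ 0.3505.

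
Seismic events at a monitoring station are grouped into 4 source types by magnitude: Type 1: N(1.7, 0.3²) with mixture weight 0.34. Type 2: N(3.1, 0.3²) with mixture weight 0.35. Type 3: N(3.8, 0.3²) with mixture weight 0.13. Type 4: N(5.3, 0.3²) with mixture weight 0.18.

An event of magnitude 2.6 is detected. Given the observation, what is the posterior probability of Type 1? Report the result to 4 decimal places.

By Bayes' theorem, P(k | x) = π_k f_k(x) / Σ_j π_j f_j(x).
Normal densities:
  f_1 = 0.0147728
  f_2 = 0.33159
  f_3 = 0.000446101
  f_4 = 3.42659e-18
Multiply by the mixture weights:
  π_1·f_1 = 0.34 × 0.0147728 = 0.00502276
  π_2·f_2 = 0.35 × 0.33159 = 0.116057
  π_3·f_3 = 0.13 × 0.000446101 = 5.79931e-05
  π_4·f_4 = 0.18 × 3.42659e-18 = 6.16786e-19
Evidence: 0.00502276 + 0.116057 + 5.79931e-05 + 6.16786e-19 = 0.121137
So the posterior for Type 1 is 0.00502276 / 0.121137 ≈ 0.0415.

0.0415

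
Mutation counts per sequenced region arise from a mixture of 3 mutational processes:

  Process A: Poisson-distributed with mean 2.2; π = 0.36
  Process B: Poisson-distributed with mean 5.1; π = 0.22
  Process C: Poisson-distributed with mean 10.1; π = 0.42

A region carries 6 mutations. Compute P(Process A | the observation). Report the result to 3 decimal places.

P(component k | x) = π_k·f_k(x) / marginal(x), where marginal(x) = Σ_j π_j·f_j(x).
Component likelihoods at x = 6 mutations:
  L_A = e^(−2.2)·2.2^6/6! = 0.0174484
  L_B = e^(−5.1)·5.1^6/6! = 0.149
  L_C = e^(−10.1)·10.1^6/6! = 0.060565
Weight by the priors:
  π_A·L_A = 0.36 × 0.0174484 = 0.00628143
  π_B·L_B = 0.22 × 0.149 = 0.03278
  π_C·L_C = 0.42 × 0.060565 = 0.0254373
Denominator: 0.00628143 + 0.03278 + 0.0254373 = 0.0644987
P(Process A | data) ≈ 0.097

0.097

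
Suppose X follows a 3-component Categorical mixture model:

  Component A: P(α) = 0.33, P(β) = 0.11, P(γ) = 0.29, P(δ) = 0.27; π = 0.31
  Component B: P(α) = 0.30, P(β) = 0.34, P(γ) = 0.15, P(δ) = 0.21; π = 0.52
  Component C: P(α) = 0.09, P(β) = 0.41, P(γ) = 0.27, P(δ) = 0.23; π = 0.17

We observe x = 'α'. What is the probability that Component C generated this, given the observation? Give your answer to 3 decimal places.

P(component k | x) = w_k·f_k(x) / marginal(x), where marginal(x) = Σ_j w_j·f_j(x).
Evaluate each component's likelihood at the observed value:
  L_A = 0.33
  L_B = 0.3
  L_C = 0.09
Unnormalised posteriors:
  w_A·L_A = 0.31 × 0.33 = 0.1023
  w_B·L_B = 0.52 × 0.3 = 0.156
  w_C·L_C = 0.17 × 0.09 = 0.0153
Normaliser: 0.1023 + 0.156 + 0.0153 = 0.2736
Responsibility of Component C: 0.0153 / 0.2736 ≈ 0.056

0.056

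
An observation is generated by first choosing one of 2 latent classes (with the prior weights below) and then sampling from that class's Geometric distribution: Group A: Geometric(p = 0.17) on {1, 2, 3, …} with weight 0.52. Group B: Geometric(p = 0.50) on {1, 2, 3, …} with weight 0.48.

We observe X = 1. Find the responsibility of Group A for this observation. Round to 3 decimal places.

P(component k | x) = π_k·f_k(x) / marginal(x), where marginal(x) = Σ_j π_j·f_j(x).
Evaluate each component's likelihood at the observed value:
  p_A = 0.17
  p_B = 0.5
Multiply by the mixture weights:
  π_A·p_A = 0.52 × 0.17 = 0.0884
  π_B·p_B = 0.48 × 0.5 = 0.24
Sum: 0.0884 + 0.24 = 0.3284
Responsibility of Group A: 0.0884 / 0.3284 ≈ 0.269

0.269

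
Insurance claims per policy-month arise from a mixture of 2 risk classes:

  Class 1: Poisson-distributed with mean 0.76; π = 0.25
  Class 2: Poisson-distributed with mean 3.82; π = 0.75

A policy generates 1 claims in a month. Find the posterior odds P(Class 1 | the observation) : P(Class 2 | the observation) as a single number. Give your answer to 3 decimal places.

1.414

Only the two components matter; the odds are (P(Z=i) f_i(x)) / (P(Z=j) f_j(x)).
Evaluate each component's likelihood at the observed value:
  L_1 = e^(−0.76)·0.76^1/1! = 0.355426
  L_2 = e^(−3.82)·3.82^1/1! = 0.0837642
0.0888566 / 0.0628231 ≈ 1.414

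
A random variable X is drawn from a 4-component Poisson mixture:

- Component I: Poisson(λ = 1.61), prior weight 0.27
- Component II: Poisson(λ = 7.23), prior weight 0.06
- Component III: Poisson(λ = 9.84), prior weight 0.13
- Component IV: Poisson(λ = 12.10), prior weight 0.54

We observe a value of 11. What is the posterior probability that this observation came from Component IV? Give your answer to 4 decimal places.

P(component k | x) = w_k·f_k(x) / marginal(x), where marginal(x) = Σ_j w_j·f_j(x).
Evaluate each component's likelihood at the observed value:
  L_I = e^(−1.61)·1.61^11/11! = 9.43441e-07
  L_II = e^(−7.23)·7.23^11/11! = 0.0512173
  L_III = e^(−9.84)·9.84^11/11! = 0.111772
  L_IV = e^(−12.10)·12.10^11/11! = 0.113376
Unnormalised posteriors:
  w_I·L_I = 0.27 × 9.43441e-07 = 2.54729e-07
  w_II·L_II = 0.06 × 0.0512173 = 0.00307304
  w_III·L_III = 0.13 × 0.111772 = 0.0145303
  w_IV·L_IV = 0.54 × 0.113376 = 0.0612229
Denominator: 2.54729e-07 + 0.00307304 + 0.0145303 + 0.0612229 = 0.0788265
P(Component IV | the observation) = 0.0612229 / 0.0788265 ≈ 0.7767

0.7767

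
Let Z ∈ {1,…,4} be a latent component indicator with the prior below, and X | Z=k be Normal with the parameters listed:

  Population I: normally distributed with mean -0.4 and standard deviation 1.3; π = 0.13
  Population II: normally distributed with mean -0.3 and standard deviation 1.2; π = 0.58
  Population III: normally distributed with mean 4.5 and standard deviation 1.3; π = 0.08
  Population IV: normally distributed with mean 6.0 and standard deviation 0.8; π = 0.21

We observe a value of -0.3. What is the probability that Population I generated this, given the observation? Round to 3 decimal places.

0.171

P(component k | x) = w_k·f_k(x) / marginal(x), where marginal(x) = Σ_j w_j·f_j(x).
Normal densities:
  p_I = (1/(1.3·√(2π)))·exp(−(-0.3−-0.4)²/(2·1.3²)) = 0.306879·exp(-0.00296) = 0.305972
  p_II = (1/(1.2·√(2π)))·exp(−(-0.3−-0.3)²/(2·1.2²)) = 0.332452·exp(-0.00000) = 0.332452
  p_III = (1/(1.3·√(2π)))·exp(−(-0.3−4.5)²/(2·1.3²)) = 0.306879·exp(-6.81657) = 0.000336178
  p_IV = (1/(0.8·√(2π)))·exp(−(-0.3−6.0)²/(2·0.8²)) = 0.498678·exp(-31.00781) = 1.70333e-14
Weight by the priors:
  w_I·p_I = 0.13 × 0.305972 = 0.0397764
  w_II·p_II = 0.58 × 0.332452 = 0.192822
  w_III·p_III = 0.08 × 0.000336178 = 2.68942e-05
  w_IV·p_IV = 0.21 × 1.70333e-14 = 3.57699e-15
Normaliser: 0.0397764 + 0.192822 + 2.68942e-05 + 3.57699e-15 = 0.232625
So the posterior for Population I is 0.0397764 / 0.232625 ≈ 0.171.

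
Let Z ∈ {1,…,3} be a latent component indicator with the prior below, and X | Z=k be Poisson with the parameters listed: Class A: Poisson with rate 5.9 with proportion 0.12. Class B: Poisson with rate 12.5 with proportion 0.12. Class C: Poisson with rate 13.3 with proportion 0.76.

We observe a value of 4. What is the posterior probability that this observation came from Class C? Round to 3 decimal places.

0.089

By Bayes' theorem, P(k | x) = π_k f_k(x) / Σ_j π_j f_j(x).
Component likelihoods at x = 4:
  p_A = e^(−5.9)·5.9^4/4! = 0.138312
  p_B = e^(−12.5)·12.5^4/4! = 0.00379095
  p_C = e^(−13.3)·13.3^4/4! = 0.00218313
Prior × likelihood for each component:
  π_A·p_A = 0.12 × 0.138312 = 0.0165974
  π_B·p_B = 0.12 × 0.00379095 = 0.000454914
  π_C·p_C = 0.76 × 0.00218313 = 0.00165918
Normaliser: 0.0165974 + 0.000454914 + 0.00165918 = 0.0187115
P(Class C | data) ≈ 0.089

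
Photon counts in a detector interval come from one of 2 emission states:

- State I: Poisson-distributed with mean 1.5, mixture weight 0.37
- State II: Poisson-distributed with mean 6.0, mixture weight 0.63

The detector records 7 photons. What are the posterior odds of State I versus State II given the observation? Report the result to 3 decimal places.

0.003

The posterior odds equal the prior odds times the likelihood ratio: (π_i/π_j)·(f_i(x)/f_j(x)).
Poisson probabilities:
  L_I = e^(−1.5)·1.5^7/7! = 0.000756426
  L_II = e^(−6.0)·6.0^7/7! = 0.137677
Posterior odds = (π_I·L_I) / (π_II·L_II) = (0.37·0.000756426) / (0.63·0.137677) = 0.000279878 / 0.0867365 ≈ 0.003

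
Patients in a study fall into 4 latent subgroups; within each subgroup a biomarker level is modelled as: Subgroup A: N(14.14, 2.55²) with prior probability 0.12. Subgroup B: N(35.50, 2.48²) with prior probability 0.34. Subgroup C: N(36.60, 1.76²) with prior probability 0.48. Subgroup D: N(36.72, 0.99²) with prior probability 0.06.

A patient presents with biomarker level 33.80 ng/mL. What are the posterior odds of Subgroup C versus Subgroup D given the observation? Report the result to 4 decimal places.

Posterior odds = (w_i f_i(x)) / (w_j f_j(x)); the normalising sum cancels.
Component likelihoods at x = 33.80 ng/mL:
  p_A = (1/(2.55·√(2π)))·exp(−(33.80−14.14)²/(2·2.55²)) = 0.156448·exp(-29.72054) = 1.93599e-14
  p_B = (1/(2.48·√(2π)))·exp(−(33.80−35.50)²/(2·2.48²)) = 0.160864·exp(-0.23494) = 0.127181
  p_C = (1/(1.76·√(2π)))·exp(−(33.80−36.60)²/(2·1.76²)) = 0.226672·exp(-1.26550) = 0.063944
  p_D = (1/(0.99·√(2π)))·exp(−(33.80−36.72)²/(2·0.99²)) = 0.402972·exp(-4.34976) = 0.00520233
Odds = (0.48/0.06) × (0.063944/0.00520233) = 8 × 12.2914 ≈ 98.3312

98.3312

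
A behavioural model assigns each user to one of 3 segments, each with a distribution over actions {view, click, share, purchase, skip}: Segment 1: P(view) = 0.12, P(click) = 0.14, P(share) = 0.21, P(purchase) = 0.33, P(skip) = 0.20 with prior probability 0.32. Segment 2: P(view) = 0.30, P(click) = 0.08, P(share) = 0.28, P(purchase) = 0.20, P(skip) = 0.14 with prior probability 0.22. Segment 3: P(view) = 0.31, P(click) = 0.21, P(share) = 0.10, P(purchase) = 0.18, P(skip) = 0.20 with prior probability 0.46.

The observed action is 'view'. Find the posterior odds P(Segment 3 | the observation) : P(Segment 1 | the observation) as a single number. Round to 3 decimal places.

Only the two components matter; the odds are (π_i f_i(x)) / (π_j f_j(x)).
Evaluate each component's likelihood at the observed value:
  f_1 = P(view | comp) = 0.12
  f_2 = P(view | comp) = 0.30
  f_3 = P(view | comp) = 0.31
Posterior odds = (π_3·f_3) / (π_1·f_1) = (0.46·0.31) / (0.32·0.12) = 0.1426 / 0.0384 ≈ 3.714

3.714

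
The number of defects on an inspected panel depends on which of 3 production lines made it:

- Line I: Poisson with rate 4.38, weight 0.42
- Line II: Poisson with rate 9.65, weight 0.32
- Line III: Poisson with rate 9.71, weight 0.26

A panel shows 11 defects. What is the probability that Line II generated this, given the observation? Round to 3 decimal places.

The responsibility of component k is π_k f_k(x) divided by Σ_j π_j f_j(x).
Evaluate each component's likelihood at the observed value:
  L_I = 0.00357149
  L_II = 0.109069
  L_III = 0.109965
Multiply by the mixture weights:
  π_I·L_I = 0.42 × 0.00357149 = 0.00150003
  π_II·L_II = 0.32 × 0.109069 = 0.0349022
  π_III·L_III = 0.26 × 0.109965 = 0.028591
Normaliser: 0.00150003 + 0.0349022 + 0.028591 = 0.0649933
So the posterior for Line II is 0.0349022 / 0.0649933 ≈ 0.537.

0.537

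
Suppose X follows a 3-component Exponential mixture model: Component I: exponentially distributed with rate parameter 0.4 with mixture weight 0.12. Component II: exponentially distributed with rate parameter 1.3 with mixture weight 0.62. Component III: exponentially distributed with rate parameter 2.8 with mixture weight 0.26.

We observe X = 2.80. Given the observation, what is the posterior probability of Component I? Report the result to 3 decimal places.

0.422

The responsibility of component k is π_k f_k(x) divided by Σ_j π_j f_j(x).
Component likelihoods at x = 2.80:
  L_I = 0.130512
  L_II = 0.034128
  L_III = 0.00110227
Weight by the priors:
  π_I·L_I = 0.12 × 0.130512 = 0.0156614
  π_II·L_II = 0.62 × 0.034128 = 0.0211594
  π_III·L_III = 0.26 × 0.00110227 = 0.000286591
Evidence: 0.0156614 + 0.0211594 + 0.000286591 = 0.0371074
P(Component I | the observation) ≈ 0.422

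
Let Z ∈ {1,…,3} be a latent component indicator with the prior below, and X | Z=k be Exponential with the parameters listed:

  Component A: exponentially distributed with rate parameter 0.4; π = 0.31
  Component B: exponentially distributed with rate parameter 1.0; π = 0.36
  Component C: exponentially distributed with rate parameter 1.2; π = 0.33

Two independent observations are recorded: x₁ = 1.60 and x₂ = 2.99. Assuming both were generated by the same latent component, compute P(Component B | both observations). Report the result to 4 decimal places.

By Bayes' theorem, P(k | x) = π_k f_k(x) / Σ_j π_j f_j(x).
Since both observations come from the same component, the likelihood for component k is f_k(x₁)·f_k(x₂).
  p_A = [0.210917] × [0.120961] = 0.0255126
  p_B = [0.201897] × [0.0502874] = 0.0101529
  p_C = [0.175928] × [0.0331843] = 0.00583806
Weight by the priors:
  π_A·p_A = 0.31 × 0.0255126 = 0.00790892
  π_B·p_B = 0.36 × 0.0101529 = 0.00365503
  π_C·p_C = 0.33 × 0.00583806 = 0.00192656
Sum: 0.00790892 + 0.00365503 + 0.00192656 = 0.0134905
So the posterior for Component B is 0.00365503 / 0.0134905 ≈ 0.2709.

0.2709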